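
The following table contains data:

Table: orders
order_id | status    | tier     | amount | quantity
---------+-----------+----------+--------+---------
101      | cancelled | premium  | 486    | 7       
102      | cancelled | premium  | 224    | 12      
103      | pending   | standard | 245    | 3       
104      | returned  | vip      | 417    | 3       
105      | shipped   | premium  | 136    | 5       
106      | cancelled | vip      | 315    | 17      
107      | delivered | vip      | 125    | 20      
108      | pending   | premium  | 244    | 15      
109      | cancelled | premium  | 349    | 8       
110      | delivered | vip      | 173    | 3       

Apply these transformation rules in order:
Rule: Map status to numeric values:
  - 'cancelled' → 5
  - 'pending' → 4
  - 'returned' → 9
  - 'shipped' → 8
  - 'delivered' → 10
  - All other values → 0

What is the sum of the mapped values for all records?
65

Step 1: Apply mapping to each record
Step 2: Count by status:
  'cancelled': 4 records × 5 = 20
  'pending': 2 records × 4 = 8
  'returned': 1 records × 9 = 9
  'shipped': 1 records × 8 = 8
  'delivered': 2 records × 10 = 20
Step 3: Sum all mapped values = 65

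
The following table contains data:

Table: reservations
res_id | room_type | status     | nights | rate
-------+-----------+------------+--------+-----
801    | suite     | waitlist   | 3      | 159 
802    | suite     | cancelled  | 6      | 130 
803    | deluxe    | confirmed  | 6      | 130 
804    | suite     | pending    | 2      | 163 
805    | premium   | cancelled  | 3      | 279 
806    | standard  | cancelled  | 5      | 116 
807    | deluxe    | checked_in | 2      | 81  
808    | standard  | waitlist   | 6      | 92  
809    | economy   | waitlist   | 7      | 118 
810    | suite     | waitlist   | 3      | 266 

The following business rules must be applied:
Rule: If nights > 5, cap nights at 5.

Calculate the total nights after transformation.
38

Step 1: 4 records have nights > 5
Step 2: These records originally summed to 25
Step 3: After capping: 4 × 5 = 20
Step 4: Unaffected records sum: 18
Step 5: Final sum = 20 + 18 = 38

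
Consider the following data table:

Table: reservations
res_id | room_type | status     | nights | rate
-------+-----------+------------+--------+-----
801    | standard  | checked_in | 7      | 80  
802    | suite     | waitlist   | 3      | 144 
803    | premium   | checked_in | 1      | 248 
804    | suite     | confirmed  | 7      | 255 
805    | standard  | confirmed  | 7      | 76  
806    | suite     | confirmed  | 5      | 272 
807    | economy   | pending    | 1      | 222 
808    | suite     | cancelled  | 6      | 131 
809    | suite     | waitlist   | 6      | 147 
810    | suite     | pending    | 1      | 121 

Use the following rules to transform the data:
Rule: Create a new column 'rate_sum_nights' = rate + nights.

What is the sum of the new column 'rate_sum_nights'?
1740

Step 1: For each record, compute rate + nights
Example calculations:
  80 + 7 = 87
  144 + 3 = 147
  248 + 1 = 249
  ...
Step 2: Sum all derived values
Step 3: Total = 1740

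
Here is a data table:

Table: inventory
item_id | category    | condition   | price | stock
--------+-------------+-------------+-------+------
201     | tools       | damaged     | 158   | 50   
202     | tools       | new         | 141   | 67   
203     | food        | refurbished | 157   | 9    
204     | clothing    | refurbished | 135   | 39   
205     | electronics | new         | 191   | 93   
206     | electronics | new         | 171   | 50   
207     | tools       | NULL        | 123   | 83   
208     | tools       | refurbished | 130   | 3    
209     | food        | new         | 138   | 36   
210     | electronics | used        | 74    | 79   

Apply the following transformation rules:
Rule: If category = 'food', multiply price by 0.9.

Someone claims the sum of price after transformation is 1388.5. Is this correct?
Yes, the result is correct.

Step 1: Calculate the correct sum after transformation
Step 2: Apply multiplier 0.9 to records where category = 'food'
Step 3: Correct result = 1388.5
Step 4: Claimed result = 1388.5
Step 5: 1388.5 = 1388.5 ✓
Conclusion: The claimed result is correct.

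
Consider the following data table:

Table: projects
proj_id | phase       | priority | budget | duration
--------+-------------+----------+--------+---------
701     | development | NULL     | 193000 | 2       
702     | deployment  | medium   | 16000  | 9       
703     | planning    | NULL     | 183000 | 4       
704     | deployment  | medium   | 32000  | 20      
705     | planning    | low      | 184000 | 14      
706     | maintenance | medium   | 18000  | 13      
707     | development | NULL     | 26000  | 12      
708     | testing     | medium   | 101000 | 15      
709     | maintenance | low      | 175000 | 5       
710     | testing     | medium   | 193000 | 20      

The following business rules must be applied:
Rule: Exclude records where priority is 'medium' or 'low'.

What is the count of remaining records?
3

Step 1: Count records to exclude
  - 5 (medium) + 2 (low) = 7 records
Step 2: Total records: 10
Step 3: Remaining = 10 - 7 = 3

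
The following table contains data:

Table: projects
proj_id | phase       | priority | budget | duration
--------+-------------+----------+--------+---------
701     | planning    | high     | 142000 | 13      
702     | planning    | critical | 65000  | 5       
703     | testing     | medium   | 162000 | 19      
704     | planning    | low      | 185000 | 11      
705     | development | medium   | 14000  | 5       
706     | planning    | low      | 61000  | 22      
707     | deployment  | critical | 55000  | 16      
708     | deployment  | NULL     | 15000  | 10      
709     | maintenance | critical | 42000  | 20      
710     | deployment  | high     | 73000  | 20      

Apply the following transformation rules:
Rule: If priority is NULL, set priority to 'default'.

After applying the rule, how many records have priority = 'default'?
1

Step 1: Count records where priority IS NULL
Step 2: Found 1 records with NULL priority
Step 3: These records will have priority set to 'default'
Step 4: Records already having priority = 'default': 0
Step 5: Answer: 1 + 0 = 1 records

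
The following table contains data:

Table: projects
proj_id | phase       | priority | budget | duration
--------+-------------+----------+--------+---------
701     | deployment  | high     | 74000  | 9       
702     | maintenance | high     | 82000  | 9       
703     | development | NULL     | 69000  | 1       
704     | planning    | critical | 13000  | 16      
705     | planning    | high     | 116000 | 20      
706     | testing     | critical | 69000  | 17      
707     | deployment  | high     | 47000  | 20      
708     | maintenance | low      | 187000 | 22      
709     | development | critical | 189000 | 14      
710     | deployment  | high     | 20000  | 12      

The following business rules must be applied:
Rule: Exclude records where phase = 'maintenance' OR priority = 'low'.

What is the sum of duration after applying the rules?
109

Step 1: Find records where phase = 'maintenance' OR priority = 'low'
Step 2: 2 records match, summing to 31
Step 3: Original sum: 140
Step 4: Remaining sum = 140 - 31 = 109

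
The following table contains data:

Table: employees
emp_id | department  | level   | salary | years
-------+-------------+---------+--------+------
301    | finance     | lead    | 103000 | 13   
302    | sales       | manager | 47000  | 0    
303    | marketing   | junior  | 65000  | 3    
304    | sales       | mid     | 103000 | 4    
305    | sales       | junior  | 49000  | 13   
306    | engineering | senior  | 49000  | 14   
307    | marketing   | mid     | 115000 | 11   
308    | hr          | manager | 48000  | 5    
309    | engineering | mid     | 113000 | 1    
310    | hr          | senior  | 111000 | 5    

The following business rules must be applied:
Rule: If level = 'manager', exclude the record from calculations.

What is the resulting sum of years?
64

Step 1: Identify records where level = 'manager'
Step 2: The excluded records sum to 5
Step 3: Original total years = 69
Step 4: Remaining total = 69 - 5 = 64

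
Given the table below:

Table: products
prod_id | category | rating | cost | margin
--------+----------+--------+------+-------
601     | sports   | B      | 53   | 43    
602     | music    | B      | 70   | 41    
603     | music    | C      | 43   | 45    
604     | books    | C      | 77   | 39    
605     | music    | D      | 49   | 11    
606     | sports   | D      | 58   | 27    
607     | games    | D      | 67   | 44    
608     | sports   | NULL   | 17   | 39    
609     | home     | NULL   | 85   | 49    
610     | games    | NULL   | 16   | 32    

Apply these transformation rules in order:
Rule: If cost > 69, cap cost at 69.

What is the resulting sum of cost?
510

Step 1: 3 records have cost > 69
Step 2: These records originally summed to 232
Step 3: After capping: 3 × 69 = 207
Step 4: Unaffected records sum: 303
Step 5: Final sum = 207 + 303 = 510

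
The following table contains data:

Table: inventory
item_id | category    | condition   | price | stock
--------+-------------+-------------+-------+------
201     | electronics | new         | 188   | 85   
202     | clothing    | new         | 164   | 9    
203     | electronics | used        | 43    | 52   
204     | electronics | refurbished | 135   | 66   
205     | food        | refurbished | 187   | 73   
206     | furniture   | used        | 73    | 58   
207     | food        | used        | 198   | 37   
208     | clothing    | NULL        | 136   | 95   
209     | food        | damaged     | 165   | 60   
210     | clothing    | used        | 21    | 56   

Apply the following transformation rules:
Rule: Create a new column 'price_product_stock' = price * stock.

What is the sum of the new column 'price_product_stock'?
77809

Step 1: For each record, compute price * stock
Example calculations:
  188 * 85 = 15980
  164 * 9 = 1476
  43 * 52 = 2236
  ...
Step 2: Sum all derived values
Step 3: Total = 77809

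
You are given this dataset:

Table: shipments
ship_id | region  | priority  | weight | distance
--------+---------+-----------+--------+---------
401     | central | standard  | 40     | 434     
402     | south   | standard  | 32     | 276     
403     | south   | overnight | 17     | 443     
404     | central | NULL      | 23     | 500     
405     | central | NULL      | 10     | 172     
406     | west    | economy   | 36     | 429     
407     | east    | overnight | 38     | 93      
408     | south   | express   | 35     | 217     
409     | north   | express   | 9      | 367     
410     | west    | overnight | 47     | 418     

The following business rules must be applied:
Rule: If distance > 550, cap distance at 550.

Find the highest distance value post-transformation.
500

Step 1: Original maximum distance = 500
Step 2: Check cap of 550 against maximum
Step 3: No records exceed the cap (max 500 <= cap 550), so no capping applies
Step 4: Maximum after transformation = 500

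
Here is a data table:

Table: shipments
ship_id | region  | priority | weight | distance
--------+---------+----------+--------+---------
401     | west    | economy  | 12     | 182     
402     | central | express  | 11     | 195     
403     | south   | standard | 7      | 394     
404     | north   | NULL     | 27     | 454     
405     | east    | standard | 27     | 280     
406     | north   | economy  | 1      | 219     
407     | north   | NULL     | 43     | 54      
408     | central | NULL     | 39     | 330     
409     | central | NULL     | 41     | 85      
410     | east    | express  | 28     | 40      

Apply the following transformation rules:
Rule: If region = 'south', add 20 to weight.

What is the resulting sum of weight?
256

Step 1: Count records where region = 'south': 1
Step 2: Total bonus added: 1 × 20 = 20
Step 3: Original sum of weight: 236
Step 4: Final sum = 236 + 20 = 256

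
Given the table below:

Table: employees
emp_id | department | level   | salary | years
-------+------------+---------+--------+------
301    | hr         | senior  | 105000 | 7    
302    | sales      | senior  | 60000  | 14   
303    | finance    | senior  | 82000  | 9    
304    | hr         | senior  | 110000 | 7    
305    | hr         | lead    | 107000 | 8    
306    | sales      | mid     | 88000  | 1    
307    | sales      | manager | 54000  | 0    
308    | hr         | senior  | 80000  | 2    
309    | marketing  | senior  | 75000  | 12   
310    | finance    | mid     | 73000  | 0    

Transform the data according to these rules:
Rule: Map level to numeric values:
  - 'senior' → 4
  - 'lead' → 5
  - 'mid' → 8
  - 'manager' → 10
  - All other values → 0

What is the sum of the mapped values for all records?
55

Step 1: Apply mapping to each record
Step 2: Count by status:
  'senior': 6 records × 4 = 24
  'lead': 1 records × 5 = 5
  'mid': 2 records × 8 = 16
  'manager': 1 records × 10 = 10
Step 3: Sum all mapped values = 55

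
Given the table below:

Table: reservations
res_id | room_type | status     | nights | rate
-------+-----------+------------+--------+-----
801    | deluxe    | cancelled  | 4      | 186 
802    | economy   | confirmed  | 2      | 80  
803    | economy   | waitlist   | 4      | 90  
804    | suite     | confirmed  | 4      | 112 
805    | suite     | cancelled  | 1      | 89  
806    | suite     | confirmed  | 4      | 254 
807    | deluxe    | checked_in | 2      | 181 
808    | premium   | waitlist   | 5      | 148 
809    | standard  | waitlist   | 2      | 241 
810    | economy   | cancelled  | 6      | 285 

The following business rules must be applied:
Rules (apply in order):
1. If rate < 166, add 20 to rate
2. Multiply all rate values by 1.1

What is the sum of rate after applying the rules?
1942.6

Step 1: Apply Rule 1 - Add 20 to records with rate < 166
  - 5 records affected: 519 + (5 × 20) = 619
  - Unaffected records: 1147
  - Sum after Rule 1: 1766
Step 2: Apply Rule 2 - Multiply all by 1.1
  - 1766 × 1.1 = 1942.6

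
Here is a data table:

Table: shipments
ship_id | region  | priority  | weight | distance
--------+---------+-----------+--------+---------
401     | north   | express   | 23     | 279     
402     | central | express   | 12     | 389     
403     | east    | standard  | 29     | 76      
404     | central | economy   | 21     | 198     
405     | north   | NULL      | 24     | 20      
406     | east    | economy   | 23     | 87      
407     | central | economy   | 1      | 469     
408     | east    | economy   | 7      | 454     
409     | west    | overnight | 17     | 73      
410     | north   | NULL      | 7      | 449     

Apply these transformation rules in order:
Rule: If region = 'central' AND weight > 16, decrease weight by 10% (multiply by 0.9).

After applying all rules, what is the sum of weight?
161.9

Step 1: Find records where region = 'central' AND weight > 16
Step 2: 1 records match, summing to 21
Step 3: After multiplier: 21 × 0.9 = 18.9
Step 4: Unaffected records sum: 143
Step 5: Final sum = 18.9 + 143 = 161.9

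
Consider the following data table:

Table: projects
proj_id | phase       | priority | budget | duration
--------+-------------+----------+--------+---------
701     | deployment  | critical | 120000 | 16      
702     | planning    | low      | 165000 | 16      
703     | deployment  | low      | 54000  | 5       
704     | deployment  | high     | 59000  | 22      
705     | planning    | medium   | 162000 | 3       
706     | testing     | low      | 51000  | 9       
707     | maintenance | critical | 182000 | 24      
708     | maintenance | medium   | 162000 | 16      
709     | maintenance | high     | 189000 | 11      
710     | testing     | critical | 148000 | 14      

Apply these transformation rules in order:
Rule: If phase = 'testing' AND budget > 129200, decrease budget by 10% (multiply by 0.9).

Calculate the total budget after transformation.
1277200.0

Step 1: Find records where phase = 'testing' AND budget > 129200
Step 2: 1 records match, summing to 148000
Step 3: After multiplier: 148000 × 0.9 = 133200.0
Step 4: Unaffected records sum: 1144000
Step 5: Final sum = 133200.0 + 1144000 = 1277200.0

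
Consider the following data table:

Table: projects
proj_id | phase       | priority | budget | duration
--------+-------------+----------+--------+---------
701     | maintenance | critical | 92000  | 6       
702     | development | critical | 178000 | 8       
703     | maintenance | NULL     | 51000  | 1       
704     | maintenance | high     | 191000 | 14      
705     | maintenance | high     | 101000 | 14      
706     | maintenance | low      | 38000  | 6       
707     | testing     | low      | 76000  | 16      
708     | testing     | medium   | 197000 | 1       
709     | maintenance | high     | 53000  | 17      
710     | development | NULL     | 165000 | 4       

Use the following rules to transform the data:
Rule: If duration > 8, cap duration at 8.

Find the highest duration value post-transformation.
8

Step 1: Original maximum duration = 17
Step 2: Apply cap at 8
Step 3: 4 records had duration > 8 and were capped
Step 4: Maximum after transformation = 8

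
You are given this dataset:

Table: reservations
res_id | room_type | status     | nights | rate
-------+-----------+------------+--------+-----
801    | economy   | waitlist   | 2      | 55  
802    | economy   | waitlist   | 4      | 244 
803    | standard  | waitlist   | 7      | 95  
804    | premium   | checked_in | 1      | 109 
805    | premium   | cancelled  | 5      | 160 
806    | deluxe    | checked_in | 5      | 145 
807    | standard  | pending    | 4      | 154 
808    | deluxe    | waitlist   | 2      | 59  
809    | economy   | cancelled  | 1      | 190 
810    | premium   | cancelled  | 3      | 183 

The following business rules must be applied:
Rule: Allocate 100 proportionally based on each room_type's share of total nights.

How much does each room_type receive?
deluxe: 20.59, economy: 20.59, premium: 26.47, standard: 32.35

Step 1: Calculate total nights = 34
Step 2: Calculate each room_type's proportion:
  deluxe: 7/34 = 20.59% → 20.59
  economy: 7/34 = 20.59% → 20.59
  premium: 9/34 = 26.47% → 26.47
  standard: 11/34 = 32.35% → 32.35
Step 3: Verify: sum of allocations ≈ 100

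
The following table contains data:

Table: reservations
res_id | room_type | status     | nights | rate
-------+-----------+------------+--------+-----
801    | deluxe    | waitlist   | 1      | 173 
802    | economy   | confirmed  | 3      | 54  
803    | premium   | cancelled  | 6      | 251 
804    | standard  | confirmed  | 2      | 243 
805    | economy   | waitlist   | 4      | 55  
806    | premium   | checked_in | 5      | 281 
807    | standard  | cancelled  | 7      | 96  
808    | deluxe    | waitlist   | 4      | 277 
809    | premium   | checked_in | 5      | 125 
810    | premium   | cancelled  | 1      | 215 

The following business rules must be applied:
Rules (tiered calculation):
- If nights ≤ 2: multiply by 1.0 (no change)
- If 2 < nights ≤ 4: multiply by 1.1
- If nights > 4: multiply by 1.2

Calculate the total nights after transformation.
43.7

Step 1: Tier 1 (nights ≤ 2): 3 records, sum = 4 × 1.0 = 4.0
Step 2: Tier 2 (2 < nights ≤ 4): 3 records, sum = 11 × 1.1 = 12.1
Step 3: Tier 3 (nights > 4): 4 records, sum = 23 × 1.2 = 27.6
Step 4: Final sum = 4.0 + 12.1 + 27.6 = 43.7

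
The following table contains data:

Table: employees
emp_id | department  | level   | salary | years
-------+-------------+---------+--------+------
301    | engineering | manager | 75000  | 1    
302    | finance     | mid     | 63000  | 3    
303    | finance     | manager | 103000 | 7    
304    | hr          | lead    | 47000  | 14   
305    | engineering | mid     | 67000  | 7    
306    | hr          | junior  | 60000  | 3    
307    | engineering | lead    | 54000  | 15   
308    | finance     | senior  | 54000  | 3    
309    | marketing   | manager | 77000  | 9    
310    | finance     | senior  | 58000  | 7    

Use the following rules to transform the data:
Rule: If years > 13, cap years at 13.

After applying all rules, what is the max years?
13

Step 1: Original maximum years = 15
Step 2: Apply cap at 13
Step 3: 2 records had years > 13 and were capped
Step 4: Maximum after transformation = 13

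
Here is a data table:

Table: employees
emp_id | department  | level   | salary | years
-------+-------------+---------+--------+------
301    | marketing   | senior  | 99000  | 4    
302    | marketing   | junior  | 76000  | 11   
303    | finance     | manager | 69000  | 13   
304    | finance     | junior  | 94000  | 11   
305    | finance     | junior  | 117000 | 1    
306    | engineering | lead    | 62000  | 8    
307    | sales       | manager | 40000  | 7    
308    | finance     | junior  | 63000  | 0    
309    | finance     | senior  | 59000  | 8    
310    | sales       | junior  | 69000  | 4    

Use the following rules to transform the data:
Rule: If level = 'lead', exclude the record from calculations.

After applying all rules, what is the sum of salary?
686000

Step 1: Identify records where level = 'lead'
Step 2: The excluded records sum to 62000
Step 3: Original total salary = 748000
Step 4: Remaining total = 748000 - 62000 = 686000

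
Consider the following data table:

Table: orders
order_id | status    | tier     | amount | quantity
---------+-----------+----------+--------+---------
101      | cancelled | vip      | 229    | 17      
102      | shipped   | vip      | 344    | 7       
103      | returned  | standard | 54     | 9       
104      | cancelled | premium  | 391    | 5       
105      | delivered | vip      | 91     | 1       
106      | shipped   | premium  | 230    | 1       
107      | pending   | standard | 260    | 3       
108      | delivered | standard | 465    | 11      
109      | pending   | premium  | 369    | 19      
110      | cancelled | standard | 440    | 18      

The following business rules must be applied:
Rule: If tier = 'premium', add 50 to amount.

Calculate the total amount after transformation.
3023

Step 1: Count records where tier = 'premium': 3
Step 2: Total bonus added: 3 × 50 = 150
Step 3: Original sum of amount: 2873
Step 4: Final sum = 2873 + 150 = 3023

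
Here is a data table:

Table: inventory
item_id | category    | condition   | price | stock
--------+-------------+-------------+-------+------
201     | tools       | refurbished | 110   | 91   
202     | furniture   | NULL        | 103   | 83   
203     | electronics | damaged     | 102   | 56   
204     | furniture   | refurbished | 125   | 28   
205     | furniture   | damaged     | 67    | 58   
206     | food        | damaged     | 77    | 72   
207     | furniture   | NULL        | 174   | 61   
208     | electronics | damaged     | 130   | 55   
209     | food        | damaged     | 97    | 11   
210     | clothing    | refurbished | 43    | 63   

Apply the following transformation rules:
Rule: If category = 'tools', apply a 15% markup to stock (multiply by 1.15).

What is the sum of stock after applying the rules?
591.65

Step 1: Records with category = 'tools' have total stock = 91
Step 2: Apply multiplier: 91 × 1.15 = 104.65
Step 3: Other records total: 487
Step 4: Final sum = 104.65 + 487 = 591.65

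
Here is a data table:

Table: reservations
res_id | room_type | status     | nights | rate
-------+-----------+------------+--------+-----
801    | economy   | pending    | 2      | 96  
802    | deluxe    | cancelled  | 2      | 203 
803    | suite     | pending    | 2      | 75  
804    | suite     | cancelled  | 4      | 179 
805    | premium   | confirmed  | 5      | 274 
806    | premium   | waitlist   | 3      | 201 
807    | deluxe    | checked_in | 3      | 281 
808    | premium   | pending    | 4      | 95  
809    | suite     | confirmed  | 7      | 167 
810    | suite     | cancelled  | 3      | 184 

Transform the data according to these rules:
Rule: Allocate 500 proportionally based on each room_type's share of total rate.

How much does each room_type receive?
deluxe: 137.89, economy: 27.35, premium: 162.39, suite: 172.36

Step 1: Calculate total rate = 1755
Step 2: Calculate each room_type's proportion:
  deluxe: 484/1755 = 27.58% → 137.89
  economy: 96/1755 = 5.47% → 27.35
  premium: 570/1755 = 32.48% → 162.39
  suite: 605/1755 = 34.47% → 172.36
Step 3: Verify: sum of allocations ≈ 500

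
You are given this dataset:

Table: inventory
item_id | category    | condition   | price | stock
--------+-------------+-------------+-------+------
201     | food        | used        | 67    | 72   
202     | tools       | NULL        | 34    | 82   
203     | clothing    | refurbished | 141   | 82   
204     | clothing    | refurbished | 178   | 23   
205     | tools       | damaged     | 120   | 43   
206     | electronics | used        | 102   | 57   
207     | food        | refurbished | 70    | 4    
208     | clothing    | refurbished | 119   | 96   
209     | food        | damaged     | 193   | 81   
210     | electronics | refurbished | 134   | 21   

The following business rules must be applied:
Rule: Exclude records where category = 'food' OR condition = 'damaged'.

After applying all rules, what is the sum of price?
708

Step 1: Find records where category = 'food' OR condition = 'damaged'
Step 2: 4 records match, summing to 450
Step 3: Original sum: 1158
Step 4: Remaining sum = 1158 - 450 = 708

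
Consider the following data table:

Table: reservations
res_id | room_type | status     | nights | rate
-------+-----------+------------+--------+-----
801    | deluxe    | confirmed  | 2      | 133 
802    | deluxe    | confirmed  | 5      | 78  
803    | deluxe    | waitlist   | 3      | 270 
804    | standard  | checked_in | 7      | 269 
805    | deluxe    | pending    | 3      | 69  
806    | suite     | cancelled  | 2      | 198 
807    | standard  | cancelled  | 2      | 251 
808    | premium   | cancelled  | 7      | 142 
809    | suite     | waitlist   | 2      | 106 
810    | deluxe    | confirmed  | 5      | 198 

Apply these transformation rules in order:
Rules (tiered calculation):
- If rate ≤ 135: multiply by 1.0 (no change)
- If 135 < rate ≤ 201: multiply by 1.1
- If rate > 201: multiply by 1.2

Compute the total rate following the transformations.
1925.8

Step 1: Tier 1 (rate ≤ 135): 4 records, sum = 386 × 1.0 = 386.0
Step 2: Tier 2 (135 < rate ≤ 201): 3 records, sum = 538 × 1.1 = 591.8
Step 3: Tier 3 (rate > 201): 3 records, sum = 790 × 1.2 = 948.0
Step 4: Final sum = 386.0 + 591.8 + 948.0 = 1925.8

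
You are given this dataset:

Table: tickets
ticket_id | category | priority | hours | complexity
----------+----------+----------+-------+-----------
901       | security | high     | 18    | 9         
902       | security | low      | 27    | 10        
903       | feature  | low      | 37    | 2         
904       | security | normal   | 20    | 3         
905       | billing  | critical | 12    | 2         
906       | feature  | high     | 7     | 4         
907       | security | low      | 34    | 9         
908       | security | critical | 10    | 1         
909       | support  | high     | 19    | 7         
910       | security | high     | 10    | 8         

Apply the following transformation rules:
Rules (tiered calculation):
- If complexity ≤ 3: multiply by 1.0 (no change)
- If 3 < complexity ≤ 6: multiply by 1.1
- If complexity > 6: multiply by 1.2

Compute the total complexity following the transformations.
64.0

Step 1: Tier 1 (complexity ≤ 3): 4 records, sum = 8 × 1.0 = 8.0
Step 2: Tier 2 (3 < complexity ≤ 6): 1 records, sum = 4 × 1.1 = 4.4
Step 3: Tier 3 (complexity > 6): 5 records, sum = 43 × 1.2 = 51.6
Step 4: Final sum = 8.0 + 4.4 + 51.6 = 64.0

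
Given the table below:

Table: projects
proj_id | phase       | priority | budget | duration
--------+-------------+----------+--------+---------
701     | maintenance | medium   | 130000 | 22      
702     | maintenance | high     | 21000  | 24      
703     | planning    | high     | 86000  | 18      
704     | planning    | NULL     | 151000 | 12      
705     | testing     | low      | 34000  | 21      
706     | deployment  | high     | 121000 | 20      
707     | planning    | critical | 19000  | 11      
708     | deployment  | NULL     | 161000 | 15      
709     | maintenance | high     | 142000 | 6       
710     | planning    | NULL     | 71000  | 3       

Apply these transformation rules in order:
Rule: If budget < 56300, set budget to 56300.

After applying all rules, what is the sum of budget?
1030900

Step 1: 3 records have budget < 56300
Step 2: These records originally summed to 74000
Step 3: After setting to minimum: 3 × 56300 = 168900
Step 4: Unaffected records sum: 862000
Step 5: Final sum = 168900 + 862000 = 1030900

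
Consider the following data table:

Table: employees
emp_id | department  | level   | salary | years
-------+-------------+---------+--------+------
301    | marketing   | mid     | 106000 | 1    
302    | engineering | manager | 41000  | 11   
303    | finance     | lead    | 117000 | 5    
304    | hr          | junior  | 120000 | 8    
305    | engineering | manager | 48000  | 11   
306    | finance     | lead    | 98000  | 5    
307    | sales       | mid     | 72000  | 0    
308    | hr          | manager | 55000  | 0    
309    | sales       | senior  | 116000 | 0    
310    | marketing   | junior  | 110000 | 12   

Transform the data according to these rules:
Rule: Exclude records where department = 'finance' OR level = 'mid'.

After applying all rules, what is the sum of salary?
490000

Step 1: Find records where department = 'finance' OR level = 'mid'
Step 2: 4 records match, summing to 393000
Step 3: Original sum: 883000
Step 4: Remaining sum = 883000 - 393000 = 490000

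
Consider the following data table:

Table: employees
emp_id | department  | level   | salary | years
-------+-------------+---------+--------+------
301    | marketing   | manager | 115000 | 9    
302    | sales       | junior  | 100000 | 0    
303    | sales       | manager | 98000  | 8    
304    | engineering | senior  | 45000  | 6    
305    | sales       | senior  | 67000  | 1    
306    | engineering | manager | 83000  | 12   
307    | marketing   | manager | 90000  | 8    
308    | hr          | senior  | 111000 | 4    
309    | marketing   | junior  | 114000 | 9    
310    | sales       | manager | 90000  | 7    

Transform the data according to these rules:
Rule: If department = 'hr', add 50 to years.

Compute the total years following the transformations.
114

Step 1: Count records where department = 'hr': 1
Step 2: Total bonus added: 1 × 50 = 50
Step 3: Original sum of years: 64
Step 4: Final sum = 64 + 50 = 114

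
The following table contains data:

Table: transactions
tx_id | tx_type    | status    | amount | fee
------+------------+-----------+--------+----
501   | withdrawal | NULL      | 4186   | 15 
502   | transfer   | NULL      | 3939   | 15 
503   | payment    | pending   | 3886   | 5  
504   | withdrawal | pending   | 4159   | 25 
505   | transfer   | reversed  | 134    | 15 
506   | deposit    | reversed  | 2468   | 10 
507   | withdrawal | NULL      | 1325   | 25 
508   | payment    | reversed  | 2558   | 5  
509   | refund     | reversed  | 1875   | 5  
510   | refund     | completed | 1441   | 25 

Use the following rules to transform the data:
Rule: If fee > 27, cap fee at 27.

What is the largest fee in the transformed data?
25

Step 1: Original maximum fee = 25
Step 2: Check cap of 27 against maximum
Step 3: No records exceed the cap (max 25 <= cap 27), so no capping applies
Step 4: Maximum after transformation = 25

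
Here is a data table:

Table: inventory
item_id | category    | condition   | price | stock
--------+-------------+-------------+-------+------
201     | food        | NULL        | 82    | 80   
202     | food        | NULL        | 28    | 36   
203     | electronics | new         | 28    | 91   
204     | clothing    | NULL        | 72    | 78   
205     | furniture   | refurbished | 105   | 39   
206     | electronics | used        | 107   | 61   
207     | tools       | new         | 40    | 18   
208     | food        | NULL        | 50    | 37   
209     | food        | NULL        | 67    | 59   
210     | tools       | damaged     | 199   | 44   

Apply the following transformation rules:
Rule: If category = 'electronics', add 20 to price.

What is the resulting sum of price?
818

Step 1: Count records where category = 'electronics': 2
Step 2: Total bonus added: 2 × 20 = 40
Step 3: Original sum of price: 778
Step 4: Final sum = 778 + 40 = 818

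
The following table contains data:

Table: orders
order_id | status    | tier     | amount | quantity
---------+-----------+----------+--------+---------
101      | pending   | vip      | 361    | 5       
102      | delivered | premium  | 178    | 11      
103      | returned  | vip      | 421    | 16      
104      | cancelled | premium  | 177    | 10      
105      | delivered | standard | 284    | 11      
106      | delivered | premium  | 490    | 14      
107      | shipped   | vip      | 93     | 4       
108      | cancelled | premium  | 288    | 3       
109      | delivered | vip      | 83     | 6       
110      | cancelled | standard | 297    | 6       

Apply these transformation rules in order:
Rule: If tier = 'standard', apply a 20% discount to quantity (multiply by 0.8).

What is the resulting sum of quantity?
82.6

Step 1: Records with tier = 'standard' have total quantity = 17
Step 2: Apply multiplier: 17 × 0.8 = 13.6
Step 3: Other records total: 69
Step 4: Final sum = 13.6 + 69 = 82.6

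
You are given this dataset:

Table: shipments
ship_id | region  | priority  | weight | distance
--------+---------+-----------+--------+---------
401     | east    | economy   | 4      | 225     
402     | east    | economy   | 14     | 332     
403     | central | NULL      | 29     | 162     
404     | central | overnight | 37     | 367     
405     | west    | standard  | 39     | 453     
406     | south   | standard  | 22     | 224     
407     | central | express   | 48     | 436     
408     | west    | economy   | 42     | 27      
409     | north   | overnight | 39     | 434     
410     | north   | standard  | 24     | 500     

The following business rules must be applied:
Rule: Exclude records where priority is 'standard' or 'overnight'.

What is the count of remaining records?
5

Step 1: Count records to exclude
  - 3 (standard) + 2 (overnight) = 5 records
Step 2: Total records: 10
Step 3: Remaining = 10 - 5 = 5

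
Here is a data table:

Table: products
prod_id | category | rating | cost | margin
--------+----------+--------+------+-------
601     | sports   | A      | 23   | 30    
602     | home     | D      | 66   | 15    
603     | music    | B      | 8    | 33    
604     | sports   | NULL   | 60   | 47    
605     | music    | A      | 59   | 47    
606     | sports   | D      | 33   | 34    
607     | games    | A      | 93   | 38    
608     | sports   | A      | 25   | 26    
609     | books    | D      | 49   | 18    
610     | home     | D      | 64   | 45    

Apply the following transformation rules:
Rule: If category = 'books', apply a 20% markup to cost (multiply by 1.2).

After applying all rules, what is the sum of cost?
489.8

Step 1: Records with category = 'books' have total cost = 49
Step 2: Apply multiplier: 49 × 1.2 = 58.8
Step 3: Other records total: 431
Step 4: Final sum = 58.8 + 431 = 489.8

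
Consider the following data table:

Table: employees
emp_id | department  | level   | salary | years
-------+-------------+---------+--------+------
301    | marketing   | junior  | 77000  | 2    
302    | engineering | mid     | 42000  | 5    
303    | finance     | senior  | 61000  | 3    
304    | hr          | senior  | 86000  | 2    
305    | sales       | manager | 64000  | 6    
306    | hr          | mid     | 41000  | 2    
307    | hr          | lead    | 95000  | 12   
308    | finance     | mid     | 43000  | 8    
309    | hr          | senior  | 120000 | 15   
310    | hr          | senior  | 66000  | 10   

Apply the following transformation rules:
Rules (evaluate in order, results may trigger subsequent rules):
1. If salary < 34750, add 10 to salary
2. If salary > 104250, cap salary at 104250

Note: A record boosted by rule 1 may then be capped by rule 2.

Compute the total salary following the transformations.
679250

Step 1: Apply rule 1 to records with salary < 34750
  - 0 records get bonus of 10
  - Of these, 0 records then exceed 104250 and get capped
Step 2: Apply rule 2 to records with salary > 104250
  - 1 records (original) are capped
Step 3: Calculate final sum = 679250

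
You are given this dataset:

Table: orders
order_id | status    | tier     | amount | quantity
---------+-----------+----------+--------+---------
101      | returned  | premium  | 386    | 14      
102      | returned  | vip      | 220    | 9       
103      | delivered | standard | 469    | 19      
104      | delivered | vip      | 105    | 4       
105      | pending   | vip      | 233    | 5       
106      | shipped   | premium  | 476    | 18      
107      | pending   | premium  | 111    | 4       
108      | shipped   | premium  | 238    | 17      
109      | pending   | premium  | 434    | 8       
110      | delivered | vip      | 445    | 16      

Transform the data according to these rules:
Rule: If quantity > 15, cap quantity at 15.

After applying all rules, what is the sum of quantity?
104

Step 1: 4 records have quantity > 15
Step 2: These records originally summed to 70
Step 3: After capping: 4 × 15 = 60
Step 4: Unaffected records sum: 44
Step 5: Final sum = 60 + 44 = 104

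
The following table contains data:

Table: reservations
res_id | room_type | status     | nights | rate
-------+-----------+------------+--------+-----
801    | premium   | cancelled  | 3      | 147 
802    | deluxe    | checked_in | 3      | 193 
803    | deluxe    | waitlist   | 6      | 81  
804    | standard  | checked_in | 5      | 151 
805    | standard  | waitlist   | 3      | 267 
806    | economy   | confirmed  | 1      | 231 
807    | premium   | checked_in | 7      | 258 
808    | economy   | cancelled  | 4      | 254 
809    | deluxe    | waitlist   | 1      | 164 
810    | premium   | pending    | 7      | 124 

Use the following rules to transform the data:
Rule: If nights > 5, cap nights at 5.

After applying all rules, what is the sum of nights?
35

Step 1: 3 records have nights > 5
Step 2: These records originally summed to 20
Step 3: After capping: 3 × 5 = 15
Step 4: Unaffected records sum: 20
Step 5: Final sum = 15 + 20 = 35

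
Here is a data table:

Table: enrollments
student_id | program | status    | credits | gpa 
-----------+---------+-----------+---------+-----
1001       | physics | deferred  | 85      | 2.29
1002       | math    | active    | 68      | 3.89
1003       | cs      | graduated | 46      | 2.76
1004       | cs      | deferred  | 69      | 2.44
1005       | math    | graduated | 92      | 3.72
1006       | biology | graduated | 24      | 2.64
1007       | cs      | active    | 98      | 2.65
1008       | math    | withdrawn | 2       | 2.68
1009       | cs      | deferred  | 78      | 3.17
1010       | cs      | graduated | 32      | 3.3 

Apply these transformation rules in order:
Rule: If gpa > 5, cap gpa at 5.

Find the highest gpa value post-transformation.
3.89

Step 1: Original maximum gpa = 3.89
Step 2: Check cap of 5 against maximum
Step 3: No records exceed the cap (max 3.89 <= cap 5), so no capping applies
Step 4: Maximum after transformation = 3.89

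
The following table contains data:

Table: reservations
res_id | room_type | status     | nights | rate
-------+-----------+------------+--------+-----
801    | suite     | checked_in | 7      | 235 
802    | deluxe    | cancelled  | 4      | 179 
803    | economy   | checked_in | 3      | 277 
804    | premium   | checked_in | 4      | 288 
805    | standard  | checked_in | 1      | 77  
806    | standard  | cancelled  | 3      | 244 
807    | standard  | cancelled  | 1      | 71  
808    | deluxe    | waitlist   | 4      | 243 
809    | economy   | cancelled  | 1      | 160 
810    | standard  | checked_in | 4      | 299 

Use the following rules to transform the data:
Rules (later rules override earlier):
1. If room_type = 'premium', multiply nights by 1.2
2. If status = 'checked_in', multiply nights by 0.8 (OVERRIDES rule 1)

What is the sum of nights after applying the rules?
28.2

Step 1: Rule 2 takes priority for records with status = 'checked_in'
  - 5 records: 19 × 0.8 = 15.2
Step 2: Rule 1 applies to remaining records with room_type = 'premium'
  - 0 records: 0 × 1.2 = 0.0
Step 3: Other records unchanged: 13
Step 4: Final sum = 15.2 + 0.0 + 13 = 28.2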